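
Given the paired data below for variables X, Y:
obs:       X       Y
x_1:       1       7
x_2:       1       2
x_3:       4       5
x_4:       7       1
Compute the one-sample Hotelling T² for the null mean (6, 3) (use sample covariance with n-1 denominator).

Step 1 — sample mean vector:
  mean(X) = (1 + 1 + 4 + 7) / 4 = 13/4 = 3.25
  mean(Y) = (7 + 2 + 5 + 1) / 4 = 15/4 = 3.75
  x̄ = (3.25, 3.75),  deviation x̄ - mu_0 = (3.25, 3.75) - (6, 3) = (-2.75, 0.75).

Step 2 — sample covariance matrix, S[i,j] = (1/(n-1)) · Σ_k (x_{k,i} - mean_i) · (x_{k,j} - mean_j), divisor n-1 = 3:
  S[X,X] = ((-2.25)·(-2.25) + (-2.25)·(-2.25) + (0.75)·(0.75) + (3.75)·(3.75)) / 3 = 24.75/3 = 8.25
  S[X,Y] = ((-2.25)·(3.25) + (-2.25)·(-1.75) + (0.75)·(1.25) + (3.75)·(-2.75)) / 3 = -12.75/3 = -4.25
  S[Y,Y] = ((3.25)·(3.25) + (-1.75)·(-1.75) + (1.25)·(1.25) + (-2.75)·(-2.75)) / 3 = 22.75/3 = 7.5833
  S = [[8.25, -4.25],
 [-4.25, 7.5833]].

Step 3 — invert S. det(S) = 8.25·7.5833 - (-4.25)² = 44.5.
  S^{-1} = (1/det) · [[d, -b], [-b, a]] = [[0.1704, 0.0955],
 [0.0955, 0.1854]].

Step 4 — quadratic form (x̄ - mu_0)^T · S^{-1} · (x̄ - mu_0):
  S^{-1} · (x̄ - mu_0) = (-0.397, -0.1236),
  (x̄ - mu_0)^T · [...] = (-2.75)·(-0.397) + (0.75)·(-0.1236) = 0.9991.

Step 5 — scale by n: T² = 4 · 0.9991 = 3.9963.

T² ≈ 3.9963


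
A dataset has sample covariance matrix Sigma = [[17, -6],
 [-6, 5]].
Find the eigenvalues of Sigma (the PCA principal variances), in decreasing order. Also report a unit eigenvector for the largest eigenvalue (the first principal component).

Step 1 — characteristic polynomial of 2×2 Sigma:
  det(Sigma - λI) = λ² - trace · λ + det = 0.
  trace = 17 + 5 = 22, det = 17·5 - (-6)² = 49.
Step 2 — discriminant:
  Δ = trace² - 4·det = 484 - 196 = 288.
Step 3 — eigenvalues:
  λ = (trace ± √Δ)/2 = (22 ± 16.9706)/2,
  λ_1 = 19.4853,  λ_2 = 2.5147.

Step 4 — unit eigenvector for λ_1: solve (Sigma - λ_1 I)v = 0. First row:
  (17 - 19.4853)·v_x + (-6)·v_y = 0, i.e. (-2.4853)·v_x + (-6)·v_y = 0,
  so v ∝ (b, λ_1 - a) = (-6, 2.4853); multiply by -1 so the first entry is positive: u = (6, -2.4853).
  ||u|| = √((6)² + (-2.4853)²) = √(42.1766) ≈ 6.4944,
  v_1 = u/||u|| ≈ (0.9239, -0.3827) (||v_1|| = 1).

λ_1 = 19.4853,  λ_2 = 2.5147;  v_1 ≈ (0.9239, -0.3827)


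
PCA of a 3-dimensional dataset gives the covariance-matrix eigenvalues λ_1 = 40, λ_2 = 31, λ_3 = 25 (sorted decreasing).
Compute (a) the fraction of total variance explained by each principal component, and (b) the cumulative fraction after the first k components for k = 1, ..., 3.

Step 1 — total variance = trace(Sigma) = Σ λ_i = 40 + 31 + 25 = 96.

Step 2 — fraction explained by component i = λ_i / Σ λ:
  PC1: 40/96 = 0.4167
  PC2: 31/96 = 0.3229
  PC3: 25/96 = 0.2604

Step 3 — cumulative fraction after k components = (λ_1 + ... + λ_k) / Σ λ:
  k = 1: 40/96 = 0.4167
  k = 2: (40 + 31)/96 = 71/96 = 0.7396
  k = 3: (40 + 31 + 25)/96 = 96/96 = 1

Summary (fraction, with percent):

explained: PC1 0.4167 (41.67%), PC2 0.3229 (32.29%), PC3 0.2604 (26.04%);  cumulative: 0.4167, 0.7396, 1


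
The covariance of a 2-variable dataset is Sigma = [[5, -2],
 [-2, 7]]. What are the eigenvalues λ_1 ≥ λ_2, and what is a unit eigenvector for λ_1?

Step 1 — characteristic polynomial of 2×2 Sigma:
  det(Sigma - λI) = λ² - trace · λ + det = 0.
  trace = 5 + 7 = 12, det = 5·7 - (-2)² = 31.
Step 2 — discriminant:
  Δ = trace² - 4·det = 144 - 124 = 20.
Step 3 — eigenvalues:
  λ = (trace ± √Δ)/2 = (12 ± 4.4721)/2,
  λ_1 = 8.2361,  λ_2 = 3.7639.

Step 4 — unit eigenvector for λ_1: solve (Sigma - λ_1 I)v = 0. First row:
  (5 - 8.2361)·v_x + (-2)·v_y = 0, i.e. (-3.2361)·v_x + (-2)·v_y = 0,
  so v ∝ (b, λ_1 - a) = (-2, 3.2361); multiply by -1 so the first entry is positive: u = (2, -3.2361).
  ||u|| = √((2)² + (-3.2361)²) = √(14.4721) ≈ 3.8042,
  v_1 = u/||u|| ≈ (0.5257, -0.8507) (||v_1|| = 1).

λ_1 = 8.2361,  λ_2 = 3.7639;  v_1 ≈ (0.5257, -0.8507)


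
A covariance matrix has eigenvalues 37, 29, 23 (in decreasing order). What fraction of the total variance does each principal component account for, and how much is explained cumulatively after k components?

Step 1 — total variance = trace(Sigma) = Σ λ_i = 37 + 29 + 23 = 89.

Step 2 — fraction explained by component i = λ_i / Σ λ:
  PC1: 37/89 = 0.4157
  PC2: 29/89 = 0.3258
  PC3: 23/89 = 0.2584

Step 3 — cumulative fraction after k components = (λ_1 + ... + λ_k) / Σ λ:
  k = 1: 37/89 = 0.4157
  k = 2: (37 + 29)/89 = 66/89 = 0.7416
  k = 3: (37 + 29 + 23)/89 = 89/89 = 1

Summary (fraction, with percent):

explained: PC1 0.4157 (41.57%), PC2 0.3258 (32.58%), PC3 0.2584 (25.84%);  cumulative: 0.4157, 0.7416, 1


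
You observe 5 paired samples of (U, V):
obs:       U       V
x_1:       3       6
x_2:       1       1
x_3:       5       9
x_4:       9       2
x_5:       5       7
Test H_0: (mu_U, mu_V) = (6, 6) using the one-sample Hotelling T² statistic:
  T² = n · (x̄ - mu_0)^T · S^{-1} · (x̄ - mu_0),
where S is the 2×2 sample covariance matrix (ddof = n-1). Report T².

Step 1 — sample mean vector:
  mean(U) = (3 + 1 + 5 + 9 + 5) / 5 = 23/5 = 4.6
  mean(V) = (6 + 1 + 9 + 2 + 7) / 5 = 25/5 = 5
  x̄ = (4.6, 5),  deviation x̄ - mu_0 = (4.6, 5) - (6, 6) = (-1.4, -1).

Step 2 — sample covariance matrix, S[i,j] = (1/(n-1)) · Σ_k (x_{k,i} - mean_i) · (x_{k,j} - mean_j), divisor n-1 = 4:
  S[U,U] = ((-1.6)·(-1.6) + (-3.6)·(-3.6) + (0.4)·(0.4) + (4.4)·(4.4) + (0.4)·(0.4)) / 4 = 35.2/4 = 8.8
  S[U,V] = ((-1.6)·(1) + (-3.6)·(-4) + (0.4)·(4) + (4.4)·(-3) + (0.4)·(2)) / 4 = 2/4 = 0.5
  S[V,V] = ((1)·(1) + (-4)·(-4) + (4)·(4) + (-3)·(-3) + (2)·(2)) / 4 = 46/4 = 11.5
  S = [[8.8, 0.5],
 [0.5, 11.5]].

Step 3 — invert S. det(S) = 8.8·11.5 - (0.5)² = 100.95.
  S^{-1} = (1/det) · [[d, -b], [-b, a]] = [[0.1139, -0.005],
 [-0.005, 0.0872]].

Step 4 — quadratic form (x̄ - mu_0)^T · S^{-1} · (x̄ - mu_0):
  S^{-1} · (x̄ - mu_0) = (-0.1545, -0.0802),
  (x̄ - mu_0)^T · [...] = (-1.4)·(-0.1545) + (-1)·(-0.0802) = 0.2966.

Step 5 — scale by n: T² = 5 · 0.2966 = 1.4829.

T² ≈ 1.4829


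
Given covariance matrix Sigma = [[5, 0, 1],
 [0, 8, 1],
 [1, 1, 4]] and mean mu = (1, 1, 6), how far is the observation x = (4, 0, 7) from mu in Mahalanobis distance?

Step 1 — centre the observation: (x - mu) = (3, -1, 1).

Step 2 — invert Sigma (cofactor / det for 3×3, or solve directly):
  Sigma^{-1} = [[0.2109, 0.0068, -0.0544],
 [0.0068, 0.1293, -0.034],
 [-0.0544, -0.034, 0.2721]].

Step 3 — form the quadratic (x - mu)^T · Sigma^{-1} · (x - mu):
  Sigma^{-1} · (x - mu) = (0.5714, -0.1429, 0.1429).
  (x - mu)^T · [Sigma^{-1} · (x - mu)] = (3)·(0.5714) + (-1)·(-0.1429) + (1)·(0.1429) = 2.

Step 4 — take square root: d = √(2) ≈ 1.4142.

d(x, mu) = √(2) ≈ 1.4142


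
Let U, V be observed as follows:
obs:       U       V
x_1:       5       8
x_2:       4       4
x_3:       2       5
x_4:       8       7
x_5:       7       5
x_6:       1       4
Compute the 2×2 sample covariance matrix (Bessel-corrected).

Step 1 — column means:
  mean(U) = (5 + 4 + 2 + 8 + 7 + 1) / 6 = 27/6 = 4.5
  mean(V) = (8 + 4 + 5 + 7 + 5 + 4) / 6 = 33/6 = 5.5

Step 2 — sample covariance S[i,j] = (1/(n-1)) · Σ_k (x_{k,i} - mean_i) · (x_{k,j} - mean_j), with n-1 = 5.
  S[U,U] = ((0.5)·(0.5) + (-0.5)·(-0.5) + (-2.5)·(-2.5) + (3.5)·(3.5) + (2.5)·(2.5) + (-3.5)·(-3.5)) / 5 = 37.5/5 = 7.5
  S[U,V] = ((0.5)·(2.5) + (-0.5)·(-1.5) + (-2.5)·(-0.5) + (3.5)·(1.5) + (2.5)·(-0.5) + (-3.5)·(-1.5)) / 5 = 12.5/5 = 2.5
  S[V,V] = ((2.5)·(2.5) + (-1.5)·(-1.5) + (-0.5)·(-0.5) + (1.5)·(1.5) + (-0.5)·(-0.5) + (-1.5)·(-1.5)) / 5 = 13.5/5 = 2.7

S is symmetric (S[j,i] = S[i,j]). Assembling:

S = [[7.5, 2.5],
 [2.5, 2.7]]


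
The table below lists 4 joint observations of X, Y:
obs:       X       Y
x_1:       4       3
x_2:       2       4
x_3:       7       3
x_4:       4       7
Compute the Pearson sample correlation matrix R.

Step 1 — column means:
  mean(X) = (4 + 2 + 7 + 4) / 4 = 17/4 = 4.25
  mean(Y) = (3 + 4 + 3 + 7) / 4 = 17/4 = 4.25

Step 2 — sample variances and covariances s[i,j] = (1/(n-1)) · Σ_k (x_{k,i} - mean_i) · (x_{k,j} - mean_j), with n-1 = 3:
  s[X,X] = ((-0.25)·(-0.25) + (-2.25)·(-2.25) + (2.75)·(2.75) + (-0.25)·(-0.25)) / 3 = 12.75/3 = 4.25
  s[X,Y] = ((-0.25)·(-1.25) + (-2.25)·(-0.25) + (2.75)·(-1.25) + (-0.25)·(2.75)) / 3 = -3.25/3 = -1.0833
  s[Y,Y] = ((-1.25)·(-1.25) + (-0.25)·(-0.25) + (-1.25)·(-1.25) + (2.75)·(2.75)) / 3 = 10.75/3 = 3.5833
  Sample standard deviations s_i = √(s[i,i]):
  s(X) = √(4.25) = 2.0616
  s(Y) = √(3.5833) = 1.893

Step 3 — r_{ij} = s_{ij} / (s_i · s_j):
  r[X,X] = 1 (diagonal).
  r[X,Y] = -1.0833 / (2.0616 · 1.893) = -1.0833 / 3.9025 = -0.2776
  r[Y,Y] = 1 (diagonal).

R is symmetric with unit diagonal. Assembling:

R = [[1, -0.2776],
 [-0.2776, 1]]


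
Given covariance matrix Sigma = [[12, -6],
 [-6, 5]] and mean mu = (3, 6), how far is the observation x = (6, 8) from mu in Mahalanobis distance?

Step 1 — centre the observation: (x - mu) = (3, 2).

Step 2 — invert Sigma. det(Sigma) = 12·5 - (-6)² = 24.
  Sigma^{-1} = (1/det) · [[d, -b], [-b, a]] = [[0.2083, 0.25],
 [0.25, 0.5]].

Step 3 — form the quadratic (x - mu)^T · Sigma^{-1} · (x - mu):
  Sigma^{-1} · (x - mu) = (1.125, 1.75).
  (x - mu)^T · [Sigma^{-1} · (x - mu)] = (3)·(1.125) + (2)·(1.75) = 6.875.

Step 4 — take square root: d = √(6.875) ≈ 2.622.

d(x, mu) = √(6.875) ≈ 2.622


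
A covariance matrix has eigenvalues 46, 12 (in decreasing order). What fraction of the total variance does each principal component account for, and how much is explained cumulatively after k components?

Step 1 — total variance = trace(Sigma) = Σ λ_i = 46 + 12 = 58.

Step 2 — fraction explained by component i = λ_i / Σ λ:
  PC1: 46/58 = 0.7931
  PC2: 12/58 = 0.2069

Step 3 — cumulative fraction after k components = (λ_1 + ... + λ_k) / Σ λ:
  k = 1: 46/58 = 0.7931
  k = 2: (46 + 12)/58 = 58/58 = 1

Summary (fraction, with percent):

explained: PC1 0.7931 (79.31%), PC2 0.2069 (20.69%);  cumulative: 0.7931, 1


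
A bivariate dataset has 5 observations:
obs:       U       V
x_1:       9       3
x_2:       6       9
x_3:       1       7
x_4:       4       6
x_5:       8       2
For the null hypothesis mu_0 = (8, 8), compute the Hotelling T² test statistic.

Step 1 — sample mean vector:
  mean(U) = (9 + 6 + 1 + 4 + 8) / 5 = 28/5 = 5.6
  mean(V) = (3 + 9 + 7 + 6 + 2) / 5 = 27/5 = 5.4
  x̄ = (5.6, 5.4),  deviation x̄ - mu_0 = (5.6, 5.4) - (8, 8) = (-2.4, -2.6).

Step 2 — sample covariance matrix, S[i,j] = (1/(n-1)) · Σ_k (x_{k,i} - mean_i) · (x_{k,j} - mean_j), divisor n-1 = 4:
  S[U,U] = ((3.4)·(3.4) + (0.4)·(0.4) + (-4.6)·(-4.6) + (-1.6)·(-1.6) + (2.4)·(2.4)) / 4 = 41.2/4 = 10.3
  S[U,V] = ((3.4)·(-2.4) + (0.4)·(3.6) + (-4.6)·(1.6) + (-1.6)·(0.6) + (2.4)·(-3.4)) / 4 = -23.2/4 = -5.8
  S[V,V] = ((-2.4)·(-2.4) + (3.6)·(3.6) + (1.6)·(1.6) + (0.6)·(0.6) + (-3.4)·(-3.4)) / 4 = 33.2/4 = 8.3
  S = [[10.3, -5.8],
 [-5.8, 8.3]].

Step 3 — invert S. det(S) = 10.3·8.3 - (-5.8)² = 51.85.
  S^{-1} = (1/det) · [[d, -b], [-b, a]] = [[0.1601, 0.1119],
 [0.1119, 0.1986]].

Step 4 — quadratic form (x̄ - mu_0)^T · S^{-1} · (x̄ - mu_0):
  S^{-1} · (x̄ - mu_0) = (-0.675, -0.785),
  (x̄ - mu_0)^T · [...] = (-2.4)·(-0.675) + (-2.6)·(-0.785) = 3.6609.

Step 5 — scale by n: T² = 5 · 3.6609 = 18.3047.

T² ≈ 18.3047


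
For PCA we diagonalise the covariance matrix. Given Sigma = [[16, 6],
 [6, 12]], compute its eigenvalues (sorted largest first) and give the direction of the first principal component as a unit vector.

Step 1 — characteristic polynomial of 2×2 Sigma:
  det(Sigma - λI) = λ² - trace · λ + det = 0.
  trace = 16 + 12 = 28, det = 16·12 - (6)² = 156.
Step 2 — discriminant:
  Δ = trace² - 4·det = 784 - 624 = 160.
Step 3 — eigenvalues:
  λ = (trace ± √Δ)/2 = (28 ± 12.6491)/2,
  λ_1 = 20.3246,  λ_2 = 7.6754.

Step 4 — unit eigenvector for λ_1: solve (Sigma - λ_1 I)v = 0. First row:
  (16 - 20.3246)·v_x + (6)·v_y = 0, i.e. (-4.3246)·v_x + (6)·v_y = 0,
  so v ∝ (b, λ_1 - a) = (6, 4.3246) = u.
  ||u|| = √((6)² + (4.3246)²) = √(54.7018) ≈ 7.3961,
  v_1 = u/||u|| ≈ (0.8112, 0.5847) (||v_1|| = 1).

λ_1 = 20.3246,  λ_2 = 7.6754;  v_1 ≈ (0.8112, 0.5847)


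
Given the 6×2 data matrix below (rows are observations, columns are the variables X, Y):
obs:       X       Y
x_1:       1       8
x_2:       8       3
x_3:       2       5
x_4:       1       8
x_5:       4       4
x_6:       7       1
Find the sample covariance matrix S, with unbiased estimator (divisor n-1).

Step 1 — column means:
  mean(X) = (1 + 8 + 2 + 1 + 4 + 7) / 6 = 23/6 = 3.8333
  mean(Y) = (8 + 3 + 5 + 8 + 4 + 1) / 6 = 29/6 = 4.8333

Step 2 — sample covariance S[i,j] = (1/(n-1)) · Σ_k (x_{k,i} - mean_i) · (x_{k,j} - mean_j), with n-1 = 5.
  S[X,X] = ((-2.8333)·(-2.8333) + (4.1667)·(4.1667) + (-1.8333)·(-1.8333) + (-2.8333)·(-2.8333) + (0.1667)·(0.1667) + (3.1667)·(3.1667)) / 5 = 46.8333/5 = 9.3667
  S[X,Y] = ((-2.8333)·(3.1667) + (4.1667)·(-1.8333) + (-1.8333)·(0.1667) + (-2.8333)·(3.1667) + (0.1667)·(-0.8333) + (3.1667)·(-3.8333)) / 5 = -38.1667/5 = -7.6333
  S[Y,Y] = ((3.1667)·(3.1667) + (-1.8333)·(-1.8333) + (0.1667)·(0.1667) + (3.1667)·(3.1667) + (-0.8333)·(-0.8333) + (-3.8333)·(-3.8333)) / 5 = 38.8333/5 = 7.7667

S is symmetric (S[j,i] = S[i,j]). Assembling:

S = [[9.3667, -7.6333],
 [-7.6333, 7.7667]]


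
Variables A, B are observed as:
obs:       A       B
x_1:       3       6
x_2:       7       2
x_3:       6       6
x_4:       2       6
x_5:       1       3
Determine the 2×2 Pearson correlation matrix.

Step 1 — column means:
  mean(A) = (3 + 7 + 6 + 2 + 1) / 5 = 19/5 = 3.8
  mean(B) = (6 + 2 + 6 + 6 + 3) / 5 = 23/5 = 4.6

Step 2 — sample variances and covariances s[i,j] = (1/(n-1)) · Σ_k (x_{k,i} - mean_i) · (x_{k,j} - mean_j), with n-1 = 4:
  s[A,A] = ((-0.8)·(-0.8) + (3.2)·(3.2) + (2.2)·(2.2) + (-1.8)·(-1.8) + (-2.8)·(-2.8)) / 4 = 26.8/4 = 6.7
  s[A,B] = ((-0.8)·(1.4) + (3.2)·(-2.6) + (2.2)·(1.4) + (-1.8)·(1.4) + (-2.8)·(-1.6)) / 4 = -4.4/4 = -1.1
  s[B,B] = ((1.4)·(1.4) + (-2.6)·(-2.6) + (1.4)·(1.4) + (1.4)·(1.4) + (-1.6)·(-1.6)) / 4 = 15.2/4 = 3.8
  Sample standard deviations s_i = √(s[i,i]):
  s(A) = √(6.7) = 2.5884
  s(B) = √(3.8) = 1.9494

Step 3 — r_{ij} = s_{ij} / (s_i · s_j):
  r[A,A] = 1 (diagonal).
  r[A,B] = -1.1 / (2.5884 · 1.9494) = -1.1 / 5.0458 = -0.218
  r[B,B] = 1 (diagonal).

R is symmetric with unit diagonal. Assembling:

R = [[1, -0.218],
 [-0.218, 1]]


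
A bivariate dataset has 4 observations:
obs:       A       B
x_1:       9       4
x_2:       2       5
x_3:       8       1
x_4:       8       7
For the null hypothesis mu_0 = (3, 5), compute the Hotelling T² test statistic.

Step 1 — sample mean vector:
  mean(A) = (9 + 2 + 8 + 8) / 4 = 27/4 = 6.75
  mean(B) = (4 + 5 + 1 + 7) / 4 = 17/4 = 4.25
  x̄ = (6.75, 4.25),  deviation x̄ - mu_0 = (6.75, 4.25) - (3, 5) = (3.75, -0.75).

Step 2 — sample covariance matrix, S[i,j] = (1/(n-1)) · Σ_k (x_{k,i} - mean_i) · (x_{k,j} - mean_j), divisor n-1 = 3:
  S[A,A] = ((2.25)·(2.25) + (-4.75)·(-4.75) + (1.25)·(1.25) + (1.25)·(1.25)) / 3 = 30.75/3 = 10.25
  S[A,B] = ((2.25)·(-0.25) + (-4.75)·(0.75) + (1.25)·(-3.25) + (1.25)·(2.75)) / 3 = -4.75/3 = -1.5833
  S[B,B] = ((-0.25)·(-0.25) + (0.75)·(0.75) + (-3.25)·(-3.25) + (2.75)·(2.75)) / 3 = 18.75/3 = 6.25
  S = [[10.25, -1.5833],
 [-1.5833, 6.25]].

Step 3 — invert S. det(S) = 10.25·6.25 - (-1.5833)² = 61.5556.
  S^{-1} = (1/det) · [[d, -b], [-b, a]] = [[0.1015, 0.0257],
 [0.0257, 0.1665]].

Step 4 — quadratic form (x̄ - mu_0)^T · S^{-1} · (x̄ - mu_0):
  S^{-1} · (x̄ - mu_0) = (0.3615, -0.0284),
  (x̄ - mu_0)^T · [...] = (3.75)·(0.3615) + (-0.75)·(-0.0284) = 1.3768.

Step 5 — scale by n: T² = 4 · 1.3768 = 5.5072.

T² ≈ 5.5072


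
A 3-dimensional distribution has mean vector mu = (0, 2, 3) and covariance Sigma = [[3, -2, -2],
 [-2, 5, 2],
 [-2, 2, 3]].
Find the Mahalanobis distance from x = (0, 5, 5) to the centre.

Step 1 — centre the observation: (x - mu) = (0, 3, 2).

Step 2 — invert Sigma (cofactor / det for 3×3, or solve directly):
  Sigma^{-1} = [[0.6471, 0.1176, 0.3529],
 [0.1176, 0.2941, -0.1176],
 [0.3529, -0.1176, 0.6471]].

Step 3 — form the quadratic (x - mu)^T · Sigma^{-1} · (x - mu):
  Sigma^{-1} · (x - mu) = (1.0588, 0.6471, 0.9412).
  (x - mu)^T · [Sigma^{-1} · (x - mu)] = (0)·(1.0588) + (3)·(0.6471) + (2)·(0.9412) = 3.8235.

Step 4 — take square root: d = √(3.8235) ≈ 1.9554.

d(x, mu) = √(3.8235) ≈ 1.9554


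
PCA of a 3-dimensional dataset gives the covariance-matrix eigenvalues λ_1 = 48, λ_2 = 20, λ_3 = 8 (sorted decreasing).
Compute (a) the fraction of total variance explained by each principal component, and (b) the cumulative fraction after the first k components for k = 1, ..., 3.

Step 1 — total variance = trace(Sigma) = Σ λ_i = 48 + 20 + 8 = 76.

Step 2 — fraction explained by component i = λ_i / Σ λ:
  PC1: 48/76 = 0.6316
  PC2: 20/76 = 0.2632
  PC3: 8/76 = 0.1053

Step 3 — cumulative fraction after k components = (λ_1 + ... + λ_k) / Σ λ:
  k = 1: 48/76 = 0.6316
  k = 2: (48 + 20)/76 = 68/76 = 0.8947
  k = 3: (48 + 20 + 8)/76 = 76/76 = 1

Summary (fraction, with percent):

explained: PC1 0.6316 (63.16%), PC2 0.2632 (26.32%), PC3 0.1053 (10.53%);  cumulative: 0.6316, 0.8947, 1


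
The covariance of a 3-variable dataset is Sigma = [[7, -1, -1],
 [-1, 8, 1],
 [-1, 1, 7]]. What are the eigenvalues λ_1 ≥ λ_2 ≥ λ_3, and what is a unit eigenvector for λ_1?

Step 1 — characteristic polynomial p(λ) = det(λI - Sigma) = λ³ - tr·λ² + c_1·λ - det, where tr = trace, c_1 = sum of the principal 2×2 minors, det = det(Sigma):
  tr = 7 + 8 + 7 = 22,
  c_1 = (7·8 - (-1)²) + (7·7 - (-1)²) + (8·7 - (1)²) = 55 + 48 + 55 = 158,
  det = 7·(8·7 - (1)²) - (-1)·((-1)·7 - (1)·(-1)) + (-1)·((-1)·(1) - 8·(-1)) = 7·(55) - (-1)·(-6) + (-1)·(7) = 372.
  So p(λ) = λ³ - 22λ² + 158λ - 372.
Step 2 — look for an integer root (rational root theorem: any rational root is an integer divisor of 372). Testing λ = 6:
  p(6) = 216 - 792 + 948 - 372 = 0  ✓
  Dividing out (λ - 6): p(λ) = (λ - 6)(λ² - 16λ + 62).
Step 3 — remaining eigenvalues from the quadratic λ² - 16λ + 62 = 0:
  Δ = 16² - 4·62 = 256 - 248 = 8,  λ = (16 ± √8)/2 = (16 ± 2.8284)/2 ≈ 9.4142 or 6.5858.
  Sorted: λ_1 = 9.4142,  λ_2 = 6.5858,  λ_3 = 6  (check: sum = 22 = tr ✓).

Step 4 — unit eigenvector for λ_1 ≈ 9.4142: v spans the null space of (Sigma - λ_1 I), whose rows are
  r_1 = (-2.4142, -1, -1),  r_2 = (-1, -1.4142, 1),  r_3 = (-1, 1, -2.4142).
  v is orthogonal to every row, so take v ∝ r_1 × r_2 = ((-1)·(1) - (-1)·(-1.4142), (-1)·(-1) - (-2.4142)·(1), (-2.4142)·(-1.4142) - (-1)·(-1)) ≈ (-2.4142, 3.4142, 2.4142).
  Rescale (multiply by -1 so the first nonzero entry is positive): u = (2.4142, -3.4142, -2.4142).
  ||u|| = √((2.4142)² + (-3.4142)² + (-2.4142)²) = √(23.3137) ≈ 4.8284,  v_1 = u/||u|| ≈ (0.5, -0.7071, -0.5) (||v_1|| = 1).

λ_1 = 9.4142,  λ_2 = 6.5858,  λ_3 = 6;  v_1 ≈ (0.5, -0.7071, -0.5)


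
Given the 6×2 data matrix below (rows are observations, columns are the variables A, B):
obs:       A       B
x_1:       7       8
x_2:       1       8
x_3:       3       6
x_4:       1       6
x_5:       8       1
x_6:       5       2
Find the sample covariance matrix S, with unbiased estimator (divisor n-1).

Step 1 — column means:
  mean(A) = (7 + 1 + 3 + 1 + 8 + 5) / 6 = 25/6 = 4.1667
  mean(B) = (8 + 8 + 6 + 6 + 1 + 2) / 6 = 31/6 = 5.1667

Step 2 — sample covariance S[i,j] = (1/(n-1)) · Σ_k (x_{k,i} - mean_i) · (x_{k,j} - mean_j), with n-1 = 5.
  S[A,A] = ((2.8333)·(2.8333) + (-3.1667)·(-3.1667) + (-1.1667)·(-1.1667) + (-3.1667)·(-3.1667) + (3.8333)·(3.8333) + (0.8333)·(0.8333)) / 5 = 44.8333/5 = 8.9667
  S[A,B] = ((2.8333)·(2.8333) + (-3.1667)·(2.8333) + (-1.1667)·(0.8333) + (-3.1667)·(0.8333) + (3.8333)·(-4.1667) + (0.8333)·(-3.1667)) / 5 = -23.1667/5 = -4.6333
  S[B,B] = ((2.8333)·(2.8333) + (2.8333)·(2.8333) + (0.8333)·(0.8333) + (0.8333)·(0.8333) + (-4.1667)·(-4.1667) + (-3.1667)·(-3.1667)) / 5 = 44.8333/5 = 8.9667

S is symmetric (S[j,i] = S[i,j]). Assembling:

S = [[8.9667, -4.6333],
 [-4.6333, 8.9667]]


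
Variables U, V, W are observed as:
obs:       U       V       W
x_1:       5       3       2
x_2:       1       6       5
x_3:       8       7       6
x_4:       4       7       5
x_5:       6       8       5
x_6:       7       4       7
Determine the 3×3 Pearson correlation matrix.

Step 1 — column means:
  mean(U) = (5 + 1 + 8 + 4 + 6 + 7) / 6 = 31/6 = 5.1667
  mean(V) = (3 + 6 + 7 + 7 + 8 + 4) / 6 = 35/6 = 5.8333
  mean(W) = (2 + 5 + 6 + 5 + 5 + 7) / 6 = 30/6 = 5

Step 2 — sample variances and covariances s[i,j] = (1/(n-1)) · Σ_k (x_{k,i} - mean_i) · (x_{k,j} - mean_j), with n-1 = 5:
  s[U,U] = ((-0.1667)·(-0.1667) + (-4.1667)·(-4.1667) + (2.8333)·(2.8333) + (-1.1667)·(-1.1667) + (0.8333)·(0.8333) + (1.8333)·(1.8333)) / 5 = 30.8333/5 = 6.1667
  s[U,V] = ((-0.1667)·(-2.8333) + (-4.1667)·(0.1667) + (2.8333)·(1.1667) + (-1.1667)·(1.1667) + (0.8333)·(2.1667) + (1.8333)·(-1.8333)) / 5 = 0.1667/5 = 0.0333
  s[U,W] = ((-0.1667)·(-3) + (-4.1667)·(0) + (2.8333)·(1) + (-1.1667)·(0) + (0.8333)·(0) + (1.8333)·(2)) / 5 = 7/5 = 1.4
  s[V,V] = ((-2.8333)·(-2.8333) + (0.1667)·(0.1667) + (1.1667)·(1.1667) + (1.1667)·(1.1667) + (2.1667)·(2.1667) + (-1.8333)·(-1.8333)) / 5 = 18.8333/5 = 3.7667
  s[V,W] = ((-2.8333)·(-3) + (0.1667)·(0) + (1.1667)·(1) + (1.1667)·(0) + (2.1667)·(0) + (-1.8333)·(2)) / 5 = 6/5 = 1.2
  s[W,W] = ((-3)·(-3) + (0)·(0) + (1)·(1) + (0)·(0) + (0)·(0) + (2)·(2)) / 5 = 14/5 = 2.8
  Sample standard deviations s_i = √(s[i,i]):
  s(U) = √(6.1667) = 2.4833
  s(V) = √(3.7667) = 1.9408
  s(W) = √(2.8) = 1.6733

Step 3 — r_{ij} = s_{ij} / (s_i · s_j):
  r[U,U] = 1 (diagonal).
  r[U,V] = 0.0333 / (2.4833 · 1.9408) = 0.0333 / 4.8195 = 0.0069
  r[U,W] = 1.4 / (2.4833 · 1.6733) = 1.4 / 4.1553 = 0.3369
  r[V,V] = 1 (diagonal).
  r[V,W] = 1.2 / (1.9408 · 1.6733) = 1.2 / 3.2476 = 0.3695
  r[W,W] = 1 (diagonal).

R is symmetric with unit diagonal. Assembling:

R = [[1, 0.0069, 0.3369],
 [0.0069, 1, 0.3695],
 [0.3369, 0.3695, 1]]


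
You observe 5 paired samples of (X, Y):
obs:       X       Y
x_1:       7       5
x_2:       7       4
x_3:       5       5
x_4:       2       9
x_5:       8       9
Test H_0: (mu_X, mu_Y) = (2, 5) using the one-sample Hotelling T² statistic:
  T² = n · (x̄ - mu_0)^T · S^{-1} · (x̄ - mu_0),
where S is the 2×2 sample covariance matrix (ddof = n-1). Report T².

Step 1 — sample mean vector:
  mean(X) = (7 + 7 + 5 + 2 + 8) / 5 = 29/5 = 5.8
  mean(Y) = (5 + 4 + 5 + 9 + 9) / 5 = 32/5 = 6.4
  x̄ = (5.8, 6.4),  deviation x̄ - mu_0 = (5.8, 6.4) - (2, 5) = (3.8, 1.4).

Step 2 — sample covariance matrix, S[i,j] = (1/(n-1)) · Σ_k (x_{k,i} - mean_i) · (x_{k,j} - mean_j), divisor n-1 = 4:
  S[X,X] = ((1.2)·(1.2) + (1.2)·(1.2) + (-0.8)·(-0.8) + (-3.8)·(-3.8) + (2.2)·(2.2)) / 4 = 22.8/4 = 5.7
  S[X,Y] = ((1.2)·(-1.4) + (1.2)·(-2.4) + (-0.8)·(-1.4) + (-3.8)·(2.6) + (2.2)·(2.6)) / 4 = -7.6/4 = -1.9
  S[Y,Y] = ((-1.4)·(-1.4) + (-2.4)·(-2.4) + (-1.4)·(-1.4) + (2.6)·(2.6) + (2.6)·(2.6)) / 4 = 23.2/4 = 5.8
  S = [[5.7, -1.9],
 [-1.9, 5.8]].

Step 3 — invert S. det(S) = 5.7·5.8 - (-1.9)² = 29.45.
  S^{-1} = (1/det) · [[d, -b], [-b, a]] = [[0.1969, 0.0645],
 [0.0645, 0.1935]].

Step 4 — quadratic form (x̄ - mu_0)^T · S^{-1} · (x̄ - mu_0):
  S^{-1} · (x̄ - mu_0) = (0.8387, 0.5161),
  (x̄ - mu_0)^T · [...] = (3.8)·(0.8387) + (1.4)·(0.5161) = 3.9097.

Step 5 — scale by n: T² = 5 · 3.9097 = 19.5484.

T² ≈ 19.5484


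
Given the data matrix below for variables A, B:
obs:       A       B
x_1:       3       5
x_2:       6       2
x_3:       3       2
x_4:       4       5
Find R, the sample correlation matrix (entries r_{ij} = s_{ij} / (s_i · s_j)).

Step 1 — column means:
  mean(A) = (3 + 6 + 3 + 4) / 4 = 16/4 = 4
  mean(B) = (5 + 2 + 2 + 5) / 4 = 14/4 = 3.5

Step 2 — sample variances and covariances s[i,j] = (1/(n-1)) · Σ_k (x_{k,i} - mean_i) · (x_{k,j} - mean_j), with n-1 = 3:
  s[A,A] = ((-1)·(-1) + (2)·(2) + (-1)·(-1) + (0)·(0)) / 3 = 6/3 = 2
  s[A,B] = ((-1)·(1.5) + (2)·(-1.5) + (-1)·(-1.5) + (0)·(1.5)) / 3 = -3/3 = -1
  s[B,B] = ((1.5)·(1.5) + (-1.5)·(-1.5) + (-1.5)·(-1.5) + (1.5)·(1.5)) / 3 = 9/3 = 3
  Sample standard deviations s_i = √(s[i,i]):
  s(A) = √(2) = 1.4142
  s(B) = √(3) = 1.7321

Step 3 — r_{ij} = s_{ij} / (s_i · s_j):
  r[A,A] = 1 (diagonal).
  r[A,B] = -1 / (1.4142 · 1.7321) = -1 / 2.4495 = -0.4082
  r[B,B] = 1 (diagonal).

R is symmetric with unit diagonal. Assembling:

R = [[1, -0.4082],
 [-0.4082, 1]]


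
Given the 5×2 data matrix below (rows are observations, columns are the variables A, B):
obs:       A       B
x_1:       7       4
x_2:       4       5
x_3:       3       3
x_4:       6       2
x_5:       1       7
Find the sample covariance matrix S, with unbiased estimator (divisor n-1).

Step 1 — column means:
  mean(A) = (7 + 4 + 3 + 6 + 1) / 5 = 21/5 = 4.2
  mean(B) = (4 + 5 + 3 + 2 + 7) / 5 = 21/5 = 4.2

Step 2 — sample covariance S[i,j] = (1/(n-1)) · Σ_k (x_{k,i} - mean_i) · (x_{k,j} - mean_j), with n-1 = 4.
  S[A,A] = ((2.8)·(2.8) + (-0.2)·(-0.2) + (-1.2)·(-1.2) + (1.8)·(1.8) + (-3.2)·(-3.2)) / 4 = 22.8/4 = 5.7
  S[A,B] = ((2.8)·(-0.2) + (-0.2)·(0.8) + (-1.2)·(-1.2) + (1.8)·(-2.2) + (-3.2)·(2.8)) / 4 = -12.2/4 = -3.05
  S[B,B] = ((-0.2)·(-0.2) + (0.8)·(0.8) + (-1.2)·(-1.2) + (-2.2)·(-2.2) + (2.8)·(2.8)) / 4 = 14.8/4 = 3.7

S is symmetric (S[j,i] = S[i,j]). Assembling:

S = [[5.7, -3.05],
 [-3.05, 3.7]]


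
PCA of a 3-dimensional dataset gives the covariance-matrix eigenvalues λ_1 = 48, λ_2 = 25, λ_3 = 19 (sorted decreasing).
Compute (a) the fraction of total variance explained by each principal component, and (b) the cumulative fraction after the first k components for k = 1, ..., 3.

Step 1 — total variance = trace(Sigma) = Σ λ_i = 48 + 25 + 19 = 92.

Step 2 — fraction explained by component i = λ_i / Σ λ:
  PC1: 48/92 = 0.5217
  PC2: 25/92 = 0.2717
  PC3: 19/92 = 0.2065

Step 3 — cumulative fraction after k components = (λ_1 + ... + λ_k) / Σ λ:
  k = 1: 48/92 = 0.5217
  k = 2: (48 + 25)/92 = 73/92 = 0.7935
  k = 3: (48 + 25 + 19)/92 = 92/92 = 1

Summary (fraction, with percent):

explained: PC1 0.5217 (52.17%), PC2 0.2717 (27.17%), PC3 0.2065 (20.65%);  cumulative: 0.5217, 0.7935, 1


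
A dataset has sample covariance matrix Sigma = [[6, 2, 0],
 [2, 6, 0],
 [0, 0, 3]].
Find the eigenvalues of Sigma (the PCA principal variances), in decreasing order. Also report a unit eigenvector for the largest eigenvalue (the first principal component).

Step 1 — characteristic polynomial p(λ) = det(λI - Sigma) = λ³ - tr·λ² + c_1·λ - det, where tr = trace, c_1 = sum of the principal 2×2 minors, det = det(Sigma):
  tr = 6 + 6 + 3 = 15,
  c_1 = (6·6 - (2)²) + (6·3 - (0)²) + (6·3 - (0)²) = 32 + 18 + 18 = 68,
  det = 6·(6·3 - (0)²) - (2)·((2)·3 - (0)·(0)) + (0)·((2)·(0) - 6·(0)) = 6·(18) - (2)·(6) + (0)·(0) = 96.
  So p(λ) = λ³ - 15λ² + 68λ - 96.
Step 2 — look for an integer root (rational root theorem: any rational root is an integer divisor of 96). Testing λ = 3:
  p(3) = 27 - 135 + 204 - 96 = 0  ✓
  Dividing out (λ - 3): p(λ) = (λ - 3)(λ² - 12λ + 32).
Step 3 — remaining eigenvalues from the quadratic λ² - 12λ + 32 = 0:
  Δ = 12² - 4·32 = 144 - 128 = 16,  λ = (12 ± √16)/2 = (12 ± 4)/2 = 8 or 4.
  Sorted: λ_1 = 8,  λ_2 = 4,  λ_3 = 3  (check: sum = 15 = tr ✓).

Step 4 — unit eigenvector for λ_1 = 8: v spans the null space of (Sigma - λ_1 I), whose rows are
  r_1 = (-2, 2, 0),  r_2 = (2, -2, 0),  r_3 = (0, 0, -5).
  v is orthogonal to every row, so take v ∝ r_1 × r_3 = ((2)·(-5) - (0)·(0), (0)·(0) - (-2)·(-5), (-2)·(0) - (2)·(0)) = (-10, -10, 0).
  Rescale (divide by 10; multiply by -1 so the first nonzero entry is positive): u = (1, 1, 0).
  ||u|| = √((1)² + (1)² + (0)²) = √(2) ≈ 1.4142,  v_1 = u/||u|| ≈ (0.7071, 0.7071, 0) (||v_1|| = 1).

λ_1 = 8,  λ_2 = 4,  λ_3 = 3;  v_1 ≈ (0.7071, 0.7071, 0)


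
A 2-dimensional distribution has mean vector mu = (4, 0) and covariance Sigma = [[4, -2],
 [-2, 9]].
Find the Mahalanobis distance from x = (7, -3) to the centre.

Step 1 — centre the observation: (x - mu) = (3, -3).

Step 2 — invert Sigma. det(Sigma) = 4·9 - (-2)² = 32.
  Sigma^{-1} = (1/det) · [[d, -b], [-b, a]] = [[0.2812, 0.0625],
 [0.0625, 0.125]].

Step 3 — form the quadratic (x - mu)^T · Sigma^{-1} · (x - mu):
  Sigma^{-1} · (x - mu) = (0.6562, -0.1875).
  (x - mu)^T · [Sigma^{-1} · (x - mu)] = (3)·(0.6562) + (-3)·(-0.1875) = 2.5312.

Step 4 — take square root: d = √(2.5312) ≈ 1.591.

d(x, mu) = √(2.5312) ≈ 1.591


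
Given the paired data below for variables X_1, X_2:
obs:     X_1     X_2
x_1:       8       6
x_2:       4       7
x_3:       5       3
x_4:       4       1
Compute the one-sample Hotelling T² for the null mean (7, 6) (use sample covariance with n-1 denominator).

Step 1 — sample mean vector:
  mean(X_1) = (8 + 4 + 5 + 4) / 4 = 21/4 = 5.25
  mean(X_2) = (6 + 7 + 3 + 1) / 4 = 17/4 = 4.25
  x̄ = (5.25, 4.25),  deviation x̄ - mu_0 = (5.25, 4.25) - (7, 6) = (-1.75, -1.75).

Step 2 — sample covariance matrix, S[i,j] = (1/(n-1)) · Σ_k (x_{k,i} - mean_i) · (x_{k,j} - mean_j), divisor n-1 = 3:
  S[X_1,X_1] = ((2.75)·(2.75) + (-1.25)·(-1.25) + (-0.25)·(-0.25) + (-1.25)·(-1.25)) / 3 = 10.75/3 = 3.5833
  S[X_1,X_2] = ((2.75)·(1.75) + (-1.25)·(2.75) + (-0.25)·(-1.25) + (-1.25)·(-3.25)) / 3 = 5.75/3 = 1.9167
  S[X_2,X_2] = ((1.75)·(1.75) + (2.75)·(2.75) + (-1.25)·(-1.25) + (-3.25)·(-3.25)) / 3 = 22.75/3 = 7.5833
  S = [[3.5833, 1.9167],
 [1.9167, 7.5833]].

Step 3 — invert S. det(S) = 3.5833·7.5833 - (1.9167)² = 23.5.
  S^{-1} = (1/det) · [[d, -b], [-b, a]] = [[0.3227, -0.0816],
 [-0.0816, 0.1525]].

Step 4 — quadratic form (x̄ - mu_0)^T · S^{-1} · (x̄ - mu_0):
  S^{-1} · (x̄ - mu_0) = (-0.422, -0.1241),
  (x̄ - mu_0)^T · [...] = (-1.75)·(-0.422) + (-1.75)·(-0.1241) = 0.9557.

Step 5 — scale by n: T² = 4 · 0.9557 = 3.8227.

T² ≈ 3.8227


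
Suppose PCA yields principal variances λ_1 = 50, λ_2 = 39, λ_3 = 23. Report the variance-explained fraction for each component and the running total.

Step 1 — total variance = trace(Sigma) = Σ λ_i = 50 + 39 + 23 = 112.

Step 2 — fraction explained by component i = λ_i / Σ λ:
  PC1: 50/112 = 0.4464
  PC2: 39/112 = 0.3482
  PC3: 23/112 = 0.2054

Step 3 — cumulative fraction after k components = (λ_1 + ... + λ_k) / Σ λ:
  k = 1: 50/112 = 0.4464
  k = 2: (50 + 39)/112 = 89/112 = 0.7946
  k = 3: (50 + 39 + 23)/112 = 112/112 = 1

Summary (fraction, with percent):

explained: PC1 0.4464 (44.64%), PC2 0.3482 (34.82%), PC3 0.2054 (20.54%);  cumulative: 0.4464, 0.7946, 1


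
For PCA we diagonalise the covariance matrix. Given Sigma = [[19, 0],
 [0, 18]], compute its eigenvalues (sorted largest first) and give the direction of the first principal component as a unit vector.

Step 1 — characteristic polynomial of 2×2 Sigma:
  det(Sigma - λI) = λ² - trace · λ + det = 0.
  trace = 19 + 18 = 37, det = 19·18 - (0)² = 342.
Step 2 — discriminant:
  Δ = trace² - 4·det = 1369 - 1368 = 1.
Step 3 — eigenvalues:
  λ = (trace ± √Δ)/2 = (37 ± 1)/2,
  λ_1 = 19,  λ_2 = 18.

Step 4 — unit eigenvector for λ_1: Sigma is diagonal, so its eigenvectors are the coordinate axes. λ_1 = 19 is the diagonal entry on the first coordinate axis, hence
  v_1 = (1, 0) (||v_1|| = 1).

λ_1 = 19,  λ_2 = 18;  v_1 ≈ (1, 0)


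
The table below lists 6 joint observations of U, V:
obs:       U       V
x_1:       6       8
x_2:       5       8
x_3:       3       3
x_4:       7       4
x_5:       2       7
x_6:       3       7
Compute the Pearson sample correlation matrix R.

Step 1 — column means:
  mean(U) = (6 + 5 + 3 + 7 + 2 + 3) / 6 = 26/6 = 4.3333
  mean(V) = (8 + 8 + 3 + 4 + 7 + 7) / 6 = 37/6 = 6.1667

Step 2 — sample variances and covariances s[i,j] = (1/(n-1)) · Σ_k (x_{k,i} - mean_i) · (x_{k,j} - mean_j), with n-1 = 5:
  s[U,U] = ((1.6667)·(1.6667) + (0.6667)·(0.6667) + (-1.3333)·(-1.3333) + (2.6667)·(2.6667) + (-2.3333)·(-2.3333) + (-1.3333)·(-1.3333)) / 5 = 19.3333/5 = 3.8667
  s[U,V] = ((1.6667)·(1.8333) + (0.6667)·(1.8333) + (-1.3333)·(-3.1667) + (2.6667)·(-2.1667) + (-2.3333)·(0.8333) + (-1.3333)·(0.8333)) / 5 = -0.3333/5 = -0.0667
  s[V,V] = ((1.8333)·(1.8333) + (1.8333)·(1.8333) + (-3.1667)·(-3.1667) + (-2.1667)·(-2.1667) + (0.8333)·(0.8333) + (0.8333)·(0.8333)) / 5 = 22.8333/5 = 4.5667
  Sample standard deviations s_i = √(s[i,i]):
  s(U) = √(3.8667) = 1.9664
  s(V) = √(4.5667) = 2.137

Step 3 — r_{ij} = s_{ij} / (s_i · s_j):
  r[U,U] = 1 (diagonal).
  r[U,V] = -0.0667 / (1.9664 · 2.137) = -0.0667 / 4.2021 = -0.0159
  r[V,V] = 1 (diagonal).

R is symmetric with unit diagonal. Assembling:

R = [[1, -0.0159],
 [-0.0159, 1]]


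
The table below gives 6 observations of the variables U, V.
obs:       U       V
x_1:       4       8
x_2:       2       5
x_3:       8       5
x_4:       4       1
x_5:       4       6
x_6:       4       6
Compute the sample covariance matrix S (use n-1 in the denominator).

Step 1 — column means:
  mean(U) = (4 + 2 + 8 + 4 + 4 + 4) / 6 = 26/6 = 4.3333
  mean(V) = (8 + 5 + 5 + 1 + 6 + 6) / 6 = 31/6 = 5.1667

Step 2 — sample covariance S[i,j] = (1/(n-1)) · Σ_k (x_{k,i} - mean_i) · (x_{k,j} - mean_j), with n-1 = 5.
  S[U,U] = ((-0.3333)·(-0.3333) + (-2.3333)·(-2.3333) + (3.6667)·(3.6667) + (-0.3333)·(-0.3333) + (-0.3333)·(-0.3333) + (-0.3333)·(-0.3333)) / 5 = 19.3333/5 = 3.8667
  S[U,V] = ((-0.3333)·(2.8333) + (-2.3333)·(-0.1667) + (3.6667)·(-0.1667) + (-0.3333)·(-4.1667) + (-0.3333)·(0.8333) + (-0.3333)·(0.8333)) / 5 = -0.3333/5 = -0.0667
  S[V,V] = ((2.8333)·(2.8333) + (-0.1667)·(-0.1667) + (-0.1667)·(-0.1667) + (-4.1667)·(-4.1667) + (0.8333)·(0.8333) + (0.8333)·(0.8333)) / 5 = 26.8333/5 = 5.3667

S is symmetric (S[j,i] = S[i,j]). Assembling:

S = [[3.8667, -0.0667],
 [-0.0667, 5.3667]]


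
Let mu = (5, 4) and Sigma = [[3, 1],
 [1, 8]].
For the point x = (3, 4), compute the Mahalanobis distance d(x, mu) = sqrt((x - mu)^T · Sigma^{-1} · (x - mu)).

Step 1 — centre the observation: (x - mu) = (-2, 0).

Step 2 — invert Sigma. det(Sigma) = 3·8 - (1)² = 23.
  Sigma^{-1} = (1/det) · [[d, -b], [-b, a]] = [[0.3478, -0.0435],
 [-0.0435, 0.1304]].

Step 3 — form the quadratic (x - mu)^T · Sigma^{-1} · (x - mu):
  Sigma^{-1} · (x - mu) = (-0.6957, 0.087).
  (x - mu)^T · [Sigma^{-1} · (x - mu)] = (-2)·(-0.6957) + (0)·(0.087) = 1.3913.

Step 4 — take square root: d = √(1.3913) ≈ 1.1795.

d(x, mu) = √(1.3913) ≈ 1.1795


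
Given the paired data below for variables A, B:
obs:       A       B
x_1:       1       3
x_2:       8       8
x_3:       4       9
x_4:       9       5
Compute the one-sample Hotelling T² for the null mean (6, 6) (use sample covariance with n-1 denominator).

Step 1 — sample mean vector:
  mean(A) = (1 + 8 + 4 + 9) / 4 = 22/4 = 5.5
  mean(B) = (3 + 8 + 9 + 5) / 4 = 25/4 = 6.25
  x̄ = (5.5, 6.25),  deviation x̄ - mu_0 = (5.5, 6.25) - (6, 6) = (-0.5, 0.25).

Step 2 — sample covariance matrix, S[i,j] = (1/(n-1)) · Σ_k (x_{k,i} - mean_i) · (x_{k,j} - mean_j), divisor n-1 = 3:
  S[A,A] = ((-4.5)·(-4.5) + (2.5)·(2.5) + (-1.5)·(-1.5) + (3.5)·(3.5)) / 3 = 41/3 = 13.6667
  S[A,B] = ((-4.5)·(-3.25) + (2.5)·(1.75) + (-1.5)·(2.75) + (3.5)·(-1.25)) / 3 = 10.5/3 = 3.5
  S[B,B] = ((-3.25)·(-3.25) + (1.75)·(1.75) + (2.75)·(2.75) + (-1.25)·(-1.25)) / 3 = 22.75/3 = 7.5833
  S = [[13.6667, 3.5],
 [3.5, 7.5833]].

Step 3 — invert S. det(S) = 13.6667·7.5833 - (3.5)² = 91.3889.
  S^{-1} = (1/det) · [[d, -b], [-b, a]] = [[0.083, -0.0383],
 [-0.0383, 0.1495]].

Step 4 — quadratic form (x̄ - mu_0)^T · S^{-1} · (x̄ - mu_0):
  S^{-1} · (x̄ - mu_0) = (-0.0511, 0.0565),
  (x̄ - mu_0)^T · [...] = (-0.5)·(-0.0511) + (0.25)·(0.0565) = 0.0397.

Step 5 — scale by n: T² = 4 · 0.0397 = 0.1587.

T² ≈ 0.1587


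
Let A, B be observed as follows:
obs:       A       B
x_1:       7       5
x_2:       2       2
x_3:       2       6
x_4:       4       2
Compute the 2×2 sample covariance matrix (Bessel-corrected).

Step 1 — column means:
  mean(A) = (7 + 2 + 2 + 4) / 4 = 15/4 = 3.75
  mean(B) = (5 + 2 + 6 + 2) / 4 = 15/4 = 3.75

Step 2 — sample covariance S[i,j] = (1/(n-1)) · Σ_k (x_{k,i} - mean_i) · (x_{k,j} - mean_j), with n-1 = 3.
  S[A,A] = ((3.25)·(3.25) + (-1.75)·(-1.75) + (-1.75)·(-1.75) + (0.25)·(0.25)) / 3 = 16.75/3 = 5.5833
  S[A,B] = ((3.25)·(1.25) + (-1.75)·(-1.75) + (-1.75)·(2.25) + (0.25)·(-1.75)) / 3 = 2.75/3 = 0.9167
  S[B,B] = ((1.25)·(1.25) + (-1.75)·(-1.75) + (2.25)·(2.25) + (-1.75)·(-1.75)) / 3 = 12.75/3 = 4.25

S is symmetric (S[j,i] = S[i,j]). Assembling:

S = [[5.5833, 0.9167],
 [0.9167, 4.25]]


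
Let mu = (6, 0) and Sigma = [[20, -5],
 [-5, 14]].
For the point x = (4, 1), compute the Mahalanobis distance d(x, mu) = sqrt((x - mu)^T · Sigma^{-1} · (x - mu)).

Step 1 — centre the observation: (x - mu) = (-2, 1).

Step 2 — invert Sigma. det(Sigma) = 20·14 - (-5)² = 255.
  Sigma^{-1} = (1/det) · [[d, -b], [-b, a]] = [[0.0549, 0.0196],
 [0.0196, 0.0784]].

Step 3 — form the quadratic (x - mu)^T · Sigma^{-1} · (x - mu):
  Sigma^{-1} · (x - mu) = (-0.0902, 0.0392).
  (x - mu)^T · [Sigma^{-1} · (x - mu)] = (-2)·(-0.0902) + (1)·(0.0392) = 0.2196.

Step 4 — take square root: d = √(0.2196) ≈ 0.4686.

d(x, mu) = √(0.2196) ≈ 0.4686


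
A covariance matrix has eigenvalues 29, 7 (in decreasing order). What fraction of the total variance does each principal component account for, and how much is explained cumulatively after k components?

Step 1 — total variance = trace(Sigma) = Σ λ_i = 29 + 7 = 36.

Step 2 — fraction explained by component i = λ_i / Σ λ:
  PC1: 29/36 = 0.8056
  PC2: 7/36 = 0.1944

Step 3 — cumulative fraction after k components = (λ_1 + ... + λ_k) / Σ λ:
  k = 1: 29/36 = 0.8056
  k = 2: (29 + 7)/36 = 36/36 = 1

Summary (fraction, with percent):

explained: PC1 0.8056 (80.56%), PC2 0.1944 (19.44%);  cumulative: 0.8056, 1


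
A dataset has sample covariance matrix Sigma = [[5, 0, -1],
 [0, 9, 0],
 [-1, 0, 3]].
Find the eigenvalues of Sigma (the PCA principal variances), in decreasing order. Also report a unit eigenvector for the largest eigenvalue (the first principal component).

Step 1 — characteristic polynomial p(λ) = det(λI - Sigma) = λ³ - tr·λ² + c_1·λ - det, where tr = trace, c_1 = sum of the principal 2×2 minors, det = det(Sigma):
  tr = 5 + 9 + 3 = 17,
  c_1 = (5·9 - (0)²) + (5·3 - (-1)²) + (9·3 - (0)²) = 45 + 14 + 27 = 86,
  det = 5·(9·3 - (0)²) - (0)·((0)·3 - (0)·(-1)) + (-1)·((0)·(0) - 9·(-1)) = 5·(27) - (0)·(0) + (-1)·(9) = 126.
  So p(λ) = λ³ - 17λ² + 86λ - 126.
Step 2 — look for an integer root (rational root theorem: any rational root is an integer divisor of 126). Testing λ = 9:
  p(9) = 729 - 1377 + 774 - 126 = 0  ✓
  Dividing out (λ - 9): p(λ) = (λ - 9)(λ² - 8λ + 14).
Step 3 — remaining eigenvalues from the quadratic λ² - 8λ + 14 = 0:
  Δ = 8² - 4·14 = 64 - 56 = 8,  λ = (8 ± √8)/2 = (8 ± 2.8284)/2 ≈ 5.4142 or 2.5858.
  Sorted: λ_1 = 9,  λ_2 = 5.4142,  λ_3 = 2.5858  (check: sum = 17 = tr ✓).

Step 4 — unit eigenvector for λ_1 = 9: v spans the null space of (Sigma - λ_1 I), whose rows are
  r_1 = (-4, 0, -1),  r_2 = (0, 0, 0),  r_3 = (-1, 0, -6).
  v is orthogonal to every row, so take v ∝ r_1 × r_3 = ((0)·(-6) - (-1)·(0), (-1)·(-1) - (-4)·(-6), (-4)·(0) - (0)·(-1)) = (0, -23, 0).
  Rescale (divide by 23; multiply by -1 so the first nonzero entry is positive): u = (0, 1, 0).
  ||u|| = √((0)² + (1)² + (0)²) = √(1) = 1,  v_1 = u/||u|| ≈ (0, 1, 0) (||v_1|| = 1).

λ_1 = 9,  λ_2 = 5.4142,  λ_3 = 2.5858;  v_1 ≈ (0, 1, 0)
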